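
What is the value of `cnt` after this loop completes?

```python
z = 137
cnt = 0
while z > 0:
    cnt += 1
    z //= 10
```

Count digits by repeated division by 10
`cnt` takes the values: 0 → 1 → 2 → 3

Answer: 3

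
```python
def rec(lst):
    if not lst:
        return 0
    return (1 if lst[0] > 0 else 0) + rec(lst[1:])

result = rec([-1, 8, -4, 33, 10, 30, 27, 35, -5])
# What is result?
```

Count of positive elements in [-1, 8, -4, 33, 10, 30, 27, 35, -5] = 6

Answer: 6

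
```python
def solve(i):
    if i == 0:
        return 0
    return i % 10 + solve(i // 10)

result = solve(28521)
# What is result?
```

Sum of digits of 28521: 1 + 2 + 5 + 8 + 2 = 18

Answer: 18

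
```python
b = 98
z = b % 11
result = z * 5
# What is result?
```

Trace:
`b = 98` → b = 98
`z = b % 11` → z = 10
`result = z * 5` → result = 50
So result = 50

Answer: 50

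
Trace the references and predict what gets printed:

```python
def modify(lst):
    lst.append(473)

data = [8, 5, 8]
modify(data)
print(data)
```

Key concept: function modifies passed list.
Step by step:
`data = [8, 5, 8]` → data = [8, 5, 8]
`modify(data)` → data = [8, 5, 8, 473]
`print(data)` → prints [8, 5, 8, 473]

Answer: [8, 5, 8, 473]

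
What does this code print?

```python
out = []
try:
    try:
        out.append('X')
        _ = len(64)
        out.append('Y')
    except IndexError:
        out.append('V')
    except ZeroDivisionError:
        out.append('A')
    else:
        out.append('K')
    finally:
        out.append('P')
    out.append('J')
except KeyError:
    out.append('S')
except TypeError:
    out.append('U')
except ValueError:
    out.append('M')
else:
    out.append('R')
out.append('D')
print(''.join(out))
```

Execution trace: 'X' (inner try body) → 'P' (inner finally) → 'U' (except TypeError) → 'D' (after the try/except). Output: XPUD

Answer: XPUD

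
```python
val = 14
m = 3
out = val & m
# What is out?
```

Trace:
`val = 14` → val = 14
`m = 3` → m = 3
`out = val & m` → out = 2
So out = 2

Answer: 2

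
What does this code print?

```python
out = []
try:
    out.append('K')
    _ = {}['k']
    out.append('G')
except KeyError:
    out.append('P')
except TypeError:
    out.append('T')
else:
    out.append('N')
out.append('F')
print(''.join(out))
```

Execution trace: 'K' (try body) → 'P' (except KeyError) → 'F' (after the try/except). Output: KPF

Answer: KPF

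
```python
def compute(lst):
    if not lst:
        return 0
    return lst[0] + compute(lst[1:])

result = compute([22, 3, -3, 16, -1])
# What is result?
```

22 + 3 + (-3) + 16 + (-1) + 0 = 37

Answer: 37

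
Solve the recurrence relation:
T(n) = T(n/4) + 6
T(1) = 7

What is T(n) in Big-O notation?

Each step divides n by 4 and adds 6. After log_4(n) steps we reach T(1)=7. So T(n) = 6·log_4(n) + 7 = O(log n).

Answer: O(log n)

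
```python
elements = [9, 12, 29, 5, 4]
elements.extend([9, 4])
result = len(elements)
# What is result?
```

Trace:
`elements = [9, 12, 29, 5, 4]` → elements = [9, 12, 29, 5, 4]
`elements.extend([9, 4])` → elements = [9, 12, 29, 5, 4, 9, 4]
`result = len(elements)` → result = 7
So result = 7

Answer: 7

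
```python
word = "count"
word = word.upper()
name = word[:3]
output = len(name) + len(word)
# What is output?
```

Trace:
`word = "count"` → word = 'count'
`word = word.upper()` → word = 'COUNT'
`name = word[:3]` → name = 'COU'
`output = len(name) + len(word)` → output = 8
So output = 8

Answer: 8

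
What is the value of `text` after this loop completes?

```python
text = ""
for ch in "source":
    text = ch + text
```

Reverse 'source'
`text` takes the values: "" → "s" → "os" → "uos" → "ruos" → "cruos" → "ecruos"

Answer: "ecruos"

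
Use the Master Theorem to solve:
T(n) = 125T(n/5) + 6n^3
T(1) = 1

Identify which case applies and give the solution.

a=125, b=5, f(n)=6n^3. log_5(125) = 3. Since c=3 = 3, Case 2 applies: T(n) = Θ(n^log_b(a) · log n) = O(n^3 log n).

Answer: O(n^3 log n) - Case 2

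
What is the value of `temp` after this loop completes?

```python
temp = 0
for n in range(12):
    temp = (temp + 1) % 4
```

Increment mod 4, 12 times = 0
`temp` takes the values: 0 → 1 → 2 → 3 → 0 → 1 → 2 → 3 → 0 → 1 → 2 → 3 → 0

Answer: 0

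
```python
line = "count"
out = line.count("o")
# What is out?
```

Trace:
`line = "count"` → line = 'count'
`out = line.count("o")` → out = 1
So out = 1

Answer: 1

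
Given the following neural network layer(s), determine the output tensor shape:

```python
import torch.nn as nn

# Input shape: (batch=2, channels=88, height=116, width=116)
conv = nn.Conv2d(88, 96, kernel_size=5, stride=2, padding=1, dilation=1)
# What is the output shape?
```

Input: (2, 88, 116, 116) -> Output: (2, 96, 57, 57)

Answer: (2, 96, 57, 57)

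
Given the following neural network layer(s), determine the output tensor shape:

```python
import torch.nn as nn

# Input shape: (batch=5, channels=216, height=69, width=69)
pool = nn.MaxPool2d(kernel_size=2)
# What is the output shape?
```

Input: (5, 216, 69, 69) -> Output: (5, 216, 34, 34)

Answer: (5, 216, 34, 34)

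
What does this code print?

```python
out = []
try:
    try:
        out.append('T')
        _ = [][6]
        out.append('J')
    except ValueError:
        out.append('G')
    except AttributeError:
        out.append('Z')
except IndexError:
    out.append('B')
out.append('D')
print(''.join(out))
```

Execution trace: 'T' (try body) → 'B' (outer except IndexError) → 'D' (after the try/except). Output: TBD

Answer: TBD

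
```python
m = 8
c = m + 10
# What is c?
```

Trace:
`m = 8` → m = 8
`c = m + 10` → c = 18
So c = 18

Answer: 18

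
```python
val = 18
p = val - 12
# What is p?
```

Trace:
`val = 18` → val = 18
`p = val - 12` → p = 6
So p = 6

Answer: 6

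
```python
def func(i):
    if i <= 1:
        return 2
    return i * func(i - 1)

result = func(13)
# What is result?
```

func(13) = 13 * 12 * 11 * 10 * 9 * 8 * 7 * 6 * 5 * 4 * 3 * 2 * 2 = 12454041600

Answer: 12454041600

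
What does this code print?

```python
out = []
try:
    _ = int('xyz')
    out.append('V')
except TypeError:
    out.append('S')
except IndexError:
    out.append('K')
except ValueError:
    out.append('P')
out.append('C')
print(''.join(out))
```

Execution trace: 'P' (except ValueError) → 'C' (after the try/except). Output: PC

Answer: PC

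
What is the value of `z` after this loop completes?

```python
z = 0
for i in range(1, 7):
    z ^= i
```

XOR of 1 to 6
`z` takes the values: 0 → 1 → 3 → 0 → 4 → 1 → 7

Answer: 7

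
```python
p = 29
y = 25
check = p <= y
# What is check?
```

Trace:
`p = 29` → p = 29
`y = 25` → y = 25
`check = p <= y` → check = False
So check = False

Answer: False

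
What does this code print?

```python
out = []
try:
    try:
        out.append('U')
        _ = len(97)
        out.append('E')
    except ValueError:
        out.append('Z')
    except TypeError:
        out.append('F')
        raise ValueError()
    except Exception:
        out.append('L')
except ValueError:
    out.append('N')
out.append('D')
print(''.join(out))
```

Execution trace: 'U' (inner try body) → 'F' (inner except TypeError) → 'N' (outer except ValueError) → 'D' (after the try/except). Output: UFND

Answer: UFND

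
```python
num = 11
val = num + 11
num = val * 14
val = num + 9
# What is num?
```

Trace:
`num = 11` → num = 11
`val = num + 11` → val = 22
`num = val * 14` → num = 308
`val = num + 9` → val = 317
So num = 308

Answer: 308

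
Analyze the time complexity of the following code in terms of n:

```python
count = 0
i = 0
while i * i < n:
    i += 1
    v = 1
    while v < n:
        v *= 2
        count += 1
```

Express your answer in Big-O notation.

Each loop level contributes: √n × log n. Multiplying the contributions gives O(√n log n).

Answer: O(√n log n)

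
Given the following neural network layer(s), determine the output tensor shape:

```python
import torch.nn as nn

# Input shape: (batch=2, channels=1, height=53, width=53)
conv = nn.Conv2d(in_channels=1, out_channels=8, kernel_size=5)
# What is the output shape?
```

Input: (2, 1, 53, 53) -> Output: (2, 8, 49, 49)

Answer: (2, 8, 49, 49)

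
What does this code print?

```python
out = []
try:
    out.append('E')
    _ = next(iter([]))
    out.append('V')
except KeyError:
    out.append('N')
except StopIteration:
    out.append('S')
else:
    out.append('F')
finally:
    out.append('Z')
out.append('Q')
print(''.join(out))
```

Execution trace: 'E' (try body) → 'S' (except StopIteration) → 'Z' (finally) → 'Q' (after the try/except). Output: ESZQ

Answer: ESZQ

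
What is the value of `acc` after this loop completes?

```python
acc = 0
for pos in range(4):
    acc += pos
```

Sum of 0 to 3 = 6
`acc` takes the values: 0 → 1 → 3 → 6

Answer: 6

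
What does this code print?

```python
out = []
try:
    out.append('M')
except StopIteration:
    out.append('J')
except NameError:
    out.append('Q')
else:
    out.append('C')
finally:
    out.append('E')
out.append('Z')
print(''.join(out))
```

Execution trace: 'M' (try body, no exception) → 'C' (else) → 'E' (finally) → 'Z' (after the try/except). Output: MCEZ

Answer: MCEZ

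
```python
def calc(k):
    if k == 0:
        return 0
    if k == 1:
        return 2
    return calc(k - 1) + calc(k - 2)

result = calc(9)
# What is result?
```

Build up from base cases: calc(0)=0, calc(1)=2, calc(2)=2, calc(3)=4, calc(4)=6, calc(5)=10, calc(6)=16, ..., calc(9)=68

Answer: 68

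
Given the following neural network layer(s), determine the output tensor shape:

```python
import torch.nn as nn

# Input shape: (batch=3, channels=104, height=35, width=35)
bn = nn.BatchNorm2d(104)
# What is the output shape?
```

Input: (3, 104, 35, 35) -> Output: (3, 104, 35, 35)

Answer: (3, 104, 35, 35)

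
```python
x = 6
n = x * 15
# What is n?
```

Trace:
`x = 6` → x = 6
`n = x * 15` → n = 90
So n = 90

Answer: 90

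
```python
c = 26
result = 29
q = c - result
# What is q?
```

Trace:
`c = 26` → c = 26
`result = 29` → result = 29
`q = c - result` → q = -3
So q = -3

Answer: -3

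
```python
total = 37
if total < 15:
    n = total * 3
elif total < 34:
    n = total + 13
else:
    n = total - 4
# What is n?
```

Trace:
`total = 37` → total = 37
`if total < 15: ...` → total < 15 is False, total < 34 is False, take else branch → n = 33
So n = 33

Answer: 33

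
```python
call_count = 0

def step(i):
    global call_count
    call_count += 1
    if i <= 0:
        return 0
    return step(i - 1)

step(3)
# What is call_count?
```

Linear recursion stepping by 1: 4 calls from i=3 down to ≤0.

Answer: 4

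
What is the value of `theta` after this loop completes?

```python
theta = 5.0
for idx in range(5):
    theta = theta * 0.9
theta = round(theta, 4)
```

Exponential decay: 5.0 * 0.9^5
`theta` takes the values: 5.0 → 4.5 → 4.05 → 3.645 → 3.2805 → 2.95245 → 2.9525

Answer: 2.9525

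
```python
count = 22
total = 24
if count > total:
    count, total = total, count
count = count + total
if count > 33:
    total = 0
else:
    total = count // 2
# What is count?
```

Trace:
`count = 22` → count = 22
`total = 24` → total = 24
`if count > total: ...` → count > total is False → no variable changes
`count = count + total` → count = 46
`if count > 33: ...` → count > 33 is True → total = 0
So count = 46

Answer: 46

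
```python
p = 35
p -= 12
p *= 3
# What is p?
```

Trace:
`p = 35` → p = 35
`p -= 12` → p = 23
`p *= 3` → p = 69
So p = 69

Answer: 69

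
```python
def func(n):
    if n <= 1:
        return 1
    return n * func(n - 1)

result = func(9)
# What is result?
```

func(9) = 9 * 8 * 7 * 6 * 5 * 4 * 3 * 2 * 1 = 362880

Answer: 362880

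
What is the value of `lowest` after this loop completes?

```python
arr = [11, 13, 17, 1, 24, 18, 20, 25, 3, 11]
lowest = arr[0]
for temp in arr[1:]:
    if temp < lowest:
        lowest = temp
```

Minimum of [11, 13, 17, 1, 24, 18, 20, 25, 3, 11]
`lowest` takes the values: 11 → 1

Answer: 1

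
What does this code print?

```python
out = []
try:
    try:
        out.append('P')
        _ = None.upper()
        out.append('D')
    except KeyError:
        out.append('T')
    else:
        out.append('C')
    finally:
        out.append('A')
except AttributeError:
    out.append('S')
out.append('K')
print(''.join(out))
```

Execution trace: 'P' (try body) → 'A' (finally) → 'S' (outer except AttributeError) → 'K' (after the try/except). Output: PASK

Answer: PASK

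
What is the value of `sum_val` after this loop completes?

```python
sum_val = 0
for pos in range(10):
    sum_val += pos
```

Sum of 0 to 9 = 45
`sum_val` takes the values: 0 → 1 → 3 → 6 → 10 → 15 → 21 → 28 → 36 → 45

Answer: 45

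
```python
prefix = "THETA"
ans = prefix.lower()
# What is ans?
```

Trace:
`prefix = "THETA"` → prefix = 'THETA'
`ans = prefix.lower()` → ans = 'theta'
So ans = 'theta'

Answer: 'theta'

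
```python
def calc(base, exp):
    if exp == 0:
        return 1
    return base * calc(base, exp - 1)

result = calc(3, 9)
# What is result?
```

calc(3, 9) = 3 * 3 * 3 * 3 * 3 * 3 * 3 * 3 * 3 = 19683

Answer: 19683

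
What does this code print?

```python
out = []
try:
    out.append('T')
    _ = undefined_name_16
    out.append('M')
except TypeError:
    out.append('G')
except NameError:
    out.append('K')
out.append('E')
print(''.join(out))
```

Execution trace: 'T' (try body) → 'K' (except NameError) → 'E' (after the try/except). Output: TKE

Answer: TKE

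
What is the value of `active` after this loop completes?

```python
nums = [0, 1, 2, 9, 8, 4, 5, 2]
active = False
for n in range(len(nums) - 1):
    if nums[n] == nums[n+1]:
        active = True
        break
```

Check consecutive duplicates in [0, 1, 2, 9, 8, 4, 5, 2]
`active` takes the values: False

Answer: False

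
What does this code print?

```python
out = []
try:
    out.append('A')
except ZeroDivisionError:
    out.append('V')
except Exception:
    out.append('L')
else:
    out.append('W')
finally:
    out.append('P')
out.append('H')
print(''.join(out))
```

Execution trace: 'A' (try body, no exception) → 'W' (else) → 'P' (finally) → 'H' (after the try/except). Output: AWPH

Answer: AWPH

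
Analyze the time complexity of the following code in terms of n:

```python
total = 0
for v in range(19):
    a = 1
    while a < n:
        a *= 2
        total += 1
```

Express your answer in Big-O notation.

Each loop level contributes: 1 × log n. Multiplying the contributions gives O(log n).

Answer: O(log n)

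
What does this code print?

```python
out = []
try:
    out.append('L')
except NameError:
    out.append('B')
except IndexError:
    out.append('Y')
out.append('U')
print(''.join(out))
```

Execution trace: 'L' (try body, no exception) → 'U' (after the try/except). Output: LU

Answer: LU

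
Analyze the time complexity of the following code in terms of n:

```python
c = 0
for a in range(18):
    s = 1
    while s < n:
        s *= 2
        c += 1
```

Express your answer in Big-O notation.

Each loop level contributes: 1 × log n. Multiplying the contributions gives O(log n).

Answer: O(log n)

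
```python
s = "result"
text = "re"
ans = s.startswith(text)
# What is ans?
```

Trace:
`s = "result"` → s = 'result'
`text = "re"` → text = 're'
`ans = s.startswith(text)` → ans = True
So ans = True

Answer: True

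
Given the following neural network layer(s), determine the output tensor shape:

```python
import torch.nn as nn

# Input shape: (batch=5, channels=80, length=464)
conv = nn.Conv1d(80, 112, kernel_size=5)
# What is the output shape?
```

Input: (5, 80, 464) -> Output: (5, 112, 460)

Answer: (5, 112, 460)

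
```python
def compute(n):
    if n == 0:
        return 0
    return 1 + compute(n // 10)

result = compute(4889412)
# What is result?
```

Count of digits of 4889412: 7

Answer: 7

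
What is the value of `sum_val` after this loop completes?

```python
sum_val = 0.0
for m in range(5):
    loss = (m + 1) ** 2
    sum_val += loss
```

Sum of squared losses 1² + 2² + ... + 5²
`sum_val` takes the values: 0.0 → 1.0 → 5.0 → 14.0 → 30.0 → 55.0

Answer: 55.0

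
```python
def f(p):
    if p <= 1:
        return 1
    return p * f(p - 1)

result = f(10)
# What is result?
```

f(10) = 10 * 9 * 8 * 7 * 6 * 5 * 4 * 3 * 2 * 1 = 3628800

Answer: 3628800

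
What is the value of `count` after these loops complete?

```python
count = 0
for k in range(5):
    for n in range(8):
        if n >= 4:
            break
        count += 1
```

Inner breaks at 4, outer runs 5 times
`count` takes the values: 0 → 1 → 2 → 3 → 4 → 5 → 6 → 7 → 8 → 9 → 10 → 11 → 12 → 13 → 14 → 15 → 16 → 17 → 18 → 19 → 20

Answer: 20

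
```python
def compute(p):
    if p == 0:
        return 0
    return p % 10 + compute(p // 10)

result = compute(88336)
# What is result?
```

Sum of digits of 88336: 6 + 3 + 3 + 8 + 8 = 28

Answer: 28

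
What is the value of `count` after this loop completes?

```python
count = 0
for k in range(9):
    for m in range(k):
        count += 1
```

Triangle number: 0+1+2+...+8
`count` takes the values: 0 → 1 → 2 → 3 → 4 → 5 → 6 → 7 → 8 → 9 → 10 → 11 → 12 → 13 → 14 → 15 → 16 → 17 → 18 → 19 → 20 → 21 → 22 → 23 → 24 → 25 → 26 → 27 → 28 → 29 → 30 → 31 → 32 → 33 → 34 → 35 → 36

Answer: 36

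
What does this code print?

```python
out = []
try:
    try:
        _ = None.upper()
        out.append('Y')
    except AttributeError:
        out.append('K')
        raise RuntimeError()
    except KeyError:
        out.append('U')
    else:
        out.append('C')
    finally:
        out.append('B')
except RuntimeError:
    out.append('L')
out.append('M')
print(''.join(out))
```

Execution trace: 'K' (inner except AttributeError) → 'B' (inner finally) → 'L' (outer except RuntimeError) → 'M' (after the try/except). Output: KBLM

Answer: KBLM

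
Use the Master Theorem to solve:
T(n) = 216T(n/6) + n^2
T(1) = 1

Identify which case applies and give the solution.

a=216, b=6, f(n)=n^2. log_6(216) = 3. Since c=2 < 3, Case 1 applies: T(n) = Θ(n^log_b(a)) = O(n^3).

Answer: O(n^3) - Case 1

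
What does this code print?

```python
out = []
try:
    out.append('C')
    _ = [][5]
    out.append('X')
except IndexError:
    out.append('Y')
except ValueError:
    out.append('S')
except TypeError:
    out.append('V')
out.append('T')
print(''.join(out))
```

Execution trace: 'C' (try body) → 'Y' (except IndexError) → 'T' (after the try/except). Output: CYT

Answer: CYT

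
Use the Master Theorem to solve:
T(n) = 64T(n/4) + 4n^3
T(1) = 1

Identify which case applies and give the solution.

a=64, b=4, f(n)=4n^3. log_4(64) = 3. Since c=3 = 3, Case 2 applies: T(n) = Θ(n^log_b(a) · log n) = O(n^3 log n).

Answer: O(n^3 log n) - Case 2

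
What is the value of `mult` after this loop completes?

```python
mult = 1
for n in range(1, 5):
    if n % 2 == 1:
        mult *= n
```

Product of odd numbers 1 to 4
`mult` takes the values: 1 → 3

Answer: 3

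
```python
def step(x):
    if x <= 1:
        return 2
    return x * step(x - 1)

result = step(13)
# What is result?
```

step(13) = 13 * 12 * 11 * 10 * 9 * 8 * 7 * 6 * 5 * 4 * 3 * 2 * 2 = 12454041600

Answer: 12454041600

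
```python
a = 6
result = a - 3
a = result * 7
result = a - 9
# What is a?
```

Trace:
`a = 6` → a = 6
`result = a - 3` → result = 3
`a = result * 7` → a = 21
`result = a - 9` → result = 12
So a = 21

Answer: 21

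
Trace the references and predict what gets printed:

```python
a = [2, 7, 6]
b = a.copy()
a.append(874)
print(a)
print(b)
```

Key concept: list.copy() creates independent copy.
Step by step:
`a = [2, 7, 6]` → a = [2, 7, 6]
`b = a.copy()` → b = [2, 7, 6]
`a.append(874)` → a = [2, 7, 6, 874]
`print(a)` → prints [2, 7, 6, 874]
`print(b)` → prints [2, 7, 6]

Answer:
[2, 7, 6, 874]
[2, 7, 6]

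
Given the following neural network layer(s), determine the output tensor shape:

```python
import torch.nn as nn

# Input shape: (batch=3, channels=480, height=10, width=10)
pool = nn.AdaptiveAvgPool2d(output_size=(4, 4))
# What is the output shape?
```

Input: (3, 480, 10, 10) -> Output: (3, 480, 4, 4)

Answer: (3, 480, 4, 4)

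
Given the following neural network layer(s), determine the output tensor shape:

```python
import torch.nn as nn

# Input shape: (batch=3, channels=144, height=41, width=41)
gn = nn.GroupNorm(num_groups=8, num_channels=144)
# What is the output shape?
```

Input: (3, 144, 41, 41) -> Output: (3, 144, 41, 41)

Answer: (3, 144, 41, 41)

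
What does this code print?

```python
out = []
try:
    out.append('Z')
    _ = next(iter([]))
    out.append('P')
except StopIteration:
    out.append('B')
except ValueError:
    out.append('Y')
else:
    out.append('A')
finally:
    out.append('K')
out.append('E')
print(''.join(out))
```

Execution trace: 'Z' (try body) → 'B' (except StopIteration) → 'K' (finally) → 'E' (after the try/except). Output: ZBKE

Answer: ZBKE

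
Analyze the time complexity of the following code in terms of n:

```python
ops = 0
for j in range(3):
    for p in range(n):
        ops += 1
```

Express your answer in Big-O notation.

Each loop level contributes: 1 × n. Multiplying the contributions gives O(n).

Answer: O(n)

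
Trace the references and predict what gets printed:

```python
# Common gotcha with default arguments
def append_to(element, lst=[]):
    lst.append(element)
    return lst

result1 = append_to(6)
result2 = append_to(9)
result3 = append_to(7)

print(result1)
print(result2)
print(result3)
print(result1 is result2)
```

Key concept: mutable default argument gotcha.
Step by step:
`result1 = append_to(6)` → result1 = [6]
`result2 = append_to(9)` → result1 = [6, 9] (same object as result2); result2 = [6, 9] (same object as result1)
`result3 = append_to(7)` → result1 = [6, 9, 7] (same object as result2, result3); result2 = [6, 9, 7] (same object as result1, result3); result3 = [6, 9, 7] (same object as result1, result2)
`print(result1)` → prints [6, 9, 7]
`print(result2)` → prints [6, 9, 7]
`print(result3)` → prints [6, 9, 7]
`print(result1 is result2)` → prints True

Answer:
[6, 9, 7]
[6, 9, 7]
[6, 9, 7]
True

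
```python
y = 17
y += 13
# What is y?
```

Trace:
`y = 17` → y = 17
`y += 13` → y = 30
So y = 30

Answer: 30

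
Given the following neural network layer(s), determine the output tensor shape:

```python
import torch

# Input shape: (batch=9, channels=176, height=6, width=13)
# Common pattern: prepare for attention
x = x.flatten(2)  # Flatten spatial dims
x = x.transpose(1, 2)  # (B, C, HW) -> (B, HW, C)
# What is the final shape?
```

Input: (9, 176, 6, 13) -> after flatten(2): (9, 176, 78) -> Output: (9, 78, 176)

Answer: (9, 78, 176)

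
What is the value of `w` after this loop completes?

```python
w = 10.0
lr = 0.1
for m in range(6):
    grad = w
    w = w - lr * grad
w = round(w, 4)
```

Gradient descent: w = 10.0 * (1 - 0.1)^6
`w` takes the values: 10.0 → 9.0 → 8.1 → 7.29 → 6.561 → 5.9049 → 5.31441 → 5.3144

Answer: 5.3144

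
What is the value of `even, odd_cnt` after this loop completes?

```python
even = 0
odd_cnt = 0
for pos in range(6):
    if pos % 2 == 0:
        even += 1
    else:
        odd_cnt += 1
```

Count evens and odds in range(6)
`even, odd_cnt` takes the values: (0, 0) → (1, 0) → (1, 1) → (2, 1) → (2, 2) → (3, 2) → (3, 3)

Answer: 3, 3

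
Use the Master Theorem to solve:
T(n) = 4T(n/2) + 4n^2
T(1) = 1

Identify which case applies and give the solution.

a=4, b=2, f(n)=4n^2. log_2(4) = 2. Since c=2 = 2, Case 2 applies: T(n) = Θ(n^log_b(a) · log n) = O(n^2 log n).

Answer: O(n^2 log n) - Case 2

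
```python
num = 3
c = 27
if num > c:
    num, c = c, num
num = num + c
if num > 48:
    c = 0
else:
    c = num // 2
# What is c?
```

Trace:
`num = 3` → num = 3
`c = 27` → c = 27
`if num > c: ...` → num > c is False → no variable changes
`num = num + c` → num = 30
`if num > 48: ...` → num > 48 is False, take else branch → c = 15
So c = 15

Answer: 15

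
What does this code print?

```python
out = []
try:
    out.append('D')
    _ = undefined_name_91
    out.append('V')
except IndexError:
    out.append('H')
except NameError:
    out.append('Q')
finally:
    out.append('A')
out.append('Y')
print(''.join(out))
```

Execution trace: 'D' (try body) → 'Q' (except NameError) → 'A' (finally) → 'Y' (after the try/except). Output: DQAY

Answer: DQAY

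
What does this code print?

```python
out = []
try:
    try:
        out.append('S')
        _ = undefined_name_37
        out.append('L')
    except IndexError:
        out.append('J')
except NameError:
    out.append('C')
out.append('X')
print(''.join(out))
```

Execution trace: 'S' (try body) → 'C' (outer except NameError) → 'X' (after the try/except). Output: SCX

Answer: SCX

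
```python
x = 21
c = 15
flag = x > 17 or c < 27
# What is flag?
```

Trace:
`x = 21` → x = 21
`c = 15` → c = 15
`flag = x > 17 or c < 27` → flag = True
So flag = True

Answer: True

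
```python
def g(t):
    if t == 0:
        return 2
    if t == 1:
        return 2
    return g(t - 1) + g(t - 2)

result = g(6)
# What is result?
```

Build up from base cases: g(0)=2, g(1)=2, g(2)=4, g(3)=6, g(4)=10, g(5)=16, g(6)=26

Answer: 26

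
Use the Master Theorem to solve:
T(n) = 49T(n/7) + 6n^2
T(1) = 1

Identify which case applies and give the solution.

a=49, b=7, f(n)=6n^2. log_7(49) = 2. Since c=2 = 2, Case 2 applies: T(n) = Θ(n^log_b(a) · log n) = O(n^2 log n).

Answer: O(n^2 log n) - Case 2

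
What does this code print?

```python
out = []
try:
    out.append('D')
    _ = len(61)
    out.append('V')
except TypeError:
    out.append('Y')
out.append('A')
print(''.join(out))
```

Execution trace: 'D' (try body) → 'Y' (except TypeError) → 'A' (after the try/except). Output: DYA

Answer: DYA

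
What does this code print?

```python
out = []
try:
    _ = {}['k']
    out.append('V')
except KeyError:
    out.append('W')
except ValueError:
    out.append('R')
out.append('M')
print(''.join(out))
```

Execution trace: 'W' (except KeyError) → 'M' (after the try/except). Output: WM

Answer: WM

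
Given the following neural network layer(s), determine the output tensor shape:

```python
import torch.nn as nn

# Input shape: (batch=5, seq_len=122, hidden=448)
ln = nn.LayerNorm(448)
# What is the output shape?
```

Input: (5, 122, 448) -> Output: (5, 122, 448)

Answer: (5, 122, 448)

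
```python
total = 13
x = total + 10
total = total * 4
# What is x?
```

Trace:
`total = 13` → total = 13
`x = total + 10` → x = 23
`total = total * 4` → total = 52
So x = 23

Answer: 23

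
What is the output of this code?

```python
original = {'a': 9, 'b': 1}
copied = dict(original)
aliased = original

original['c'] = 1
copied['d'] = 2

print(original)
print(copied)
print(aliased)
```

Key concept: dict() creates copy, assignment creates alias.
Step by step:
`original = {'a': 9, 'b': 1}` → original = {'a': 9, 'b': 1}
`copied = dict(original)` → copied = {'a': 9, 'b': 1}
`aliased = original` → aliased = {'a': 9, 'b': 1} (same object as original)
`original['c'] = 1` → original = {'a': 9, 'b': 1, 'c': 1} (same object as aliased); aliased = {'a': 9, 'b': 1, 'c': 1} (same object as original)
`copied['d'] = 2` → copied = {'a': 9, 'b': 1, 'd': 2}
`print(original)` → prints {'a': 9, 'b': 1, 'c': 1}
`print(copied)` → prints {'a': 9, 'b': 1, 'd': 2}
`print(aliased)` → prints {'a': 9, 'b': 1, 'c': 1}

Answer:
{'a': 9, 'b': 1, 'c': 1}
{'a': 9, 'b': 1, 'd': 2}
{'a': 9, 'b': 1, 'c': 1}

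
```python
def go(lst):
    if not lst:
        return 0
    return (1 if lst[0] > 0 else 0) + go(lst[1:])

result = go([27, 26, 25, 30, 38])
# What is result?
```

Count of positive elements in [27, 26, 25, 30, 38] = 5

Answer: 5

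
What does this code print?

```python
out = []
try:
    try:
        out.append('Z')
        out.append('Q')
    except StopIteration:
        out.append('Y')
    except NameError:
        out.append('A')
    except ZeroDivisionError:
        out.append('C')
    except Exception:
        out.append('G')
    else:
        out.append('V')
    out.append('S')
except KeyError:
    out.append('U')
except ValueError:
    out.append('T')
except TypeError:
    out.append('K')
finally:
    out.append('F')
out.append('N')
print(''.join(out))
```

Execution trace: 'Z' (inner try body) → 'Q' (inner try body, no exception) → 'V' (inner else) → 'S' (try body, no exception) → 'F' (finally) → 'N' (after the try/except). Output: ZQVSFN

Answer: ZQVSFN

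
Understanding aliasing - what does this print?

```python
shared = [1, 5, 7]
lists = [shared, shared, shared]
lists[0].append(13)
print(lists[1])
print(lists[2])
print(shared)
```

Key concept: list of same reference.
Step by step:
`shared = [1, 5, 7]` → shared = [1, 5, 7]
`lists = [shared, shared, shared]` → lists = [[1, 5, 7], [1, 5, 7], [1, 5, 7]]
`lists[0].append(13)` → shared = [1, 5, 7, 13]; lists = [[1, 5, 7, 13], [1, 5, 7, 13], [1, 5, 7, 13]]
`print(lists[1])` → prints [1, 5, 7, 13]
`print(lists[2])` → prints [1, 5, 7, 13]
`print(shared)` → prints [1, 5, 7, 13]

Answer:
[1, 5, 7, 13]
[1, 5, 7, 13]
[1, 5, 7, 13]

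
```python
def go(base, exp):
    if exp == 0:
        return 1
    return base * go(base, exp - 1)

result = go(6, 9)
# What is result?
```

go(6, 9) = 6 * 6 * 6 * 6 * 6 * 6 * 6 * 6 * 6 = 10077696

Answer: 10077696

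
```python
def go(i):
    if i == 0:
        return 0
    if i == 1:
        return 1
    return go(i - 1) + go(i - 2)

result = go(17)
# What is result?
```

Build up from base cases: go(0)=0, go(1)=1, go(2)=1, go(3)=2, go(4)=3, go(5)=5, go(6)=8, ..., go(17)=1597

Answer: 1597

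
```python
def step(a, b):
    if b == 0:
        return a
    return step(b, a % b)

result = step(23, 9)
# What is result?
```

step(23, 9) -> step(9, 5) -> step(5, 4) -> step(4, 1) -> step(1, 0) -> 1

Answer: 1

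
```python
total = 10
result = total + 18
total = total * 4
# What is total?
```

Trace:
`total = 10` → total = 10
`result = total + 18` → result = 28
`total = total * 4` → total = 40
So total = 40

Answer: 40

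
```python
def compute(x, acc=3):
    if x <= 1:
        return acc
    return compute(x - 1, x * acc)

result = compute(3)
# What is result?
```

Accumulator trace (n, acc): (3, 3) -> (2, 9) -> (1, 18) -> return 18

Answer: 18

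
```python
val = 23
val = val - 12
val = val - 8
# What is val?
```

Trace:
`val = 23` → val = 23
`val = val - 12` → val = 11
`val = val - 8` → val = 3
So val = 3

Answer: 3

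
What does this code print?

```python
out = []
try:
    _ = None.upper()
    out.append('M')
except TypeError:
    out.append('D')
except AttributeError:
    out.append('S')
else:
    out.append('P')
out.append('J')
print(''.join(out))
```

Execution trace: 'S' (except AttributeError) → 'J' (after the try/except). Output: SJ

Answer: SJ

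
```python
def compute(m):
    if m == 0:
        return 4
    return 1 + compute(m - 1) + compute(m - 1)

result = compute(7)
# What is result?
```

compute(m) = 1 + 2·compute(m-1), compute(0)=4. Closed form: (4+1)·2^7 - 1 = 639.

Answer: 639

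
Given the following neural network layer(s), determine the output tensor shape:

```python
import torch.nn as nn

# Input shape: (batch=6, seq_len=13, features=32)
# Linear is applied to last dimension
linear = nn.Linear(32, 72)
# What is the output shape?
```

Input: (6, 13, 32) -> Output: (6, 13, 72)

Answer: (6, 13, 72)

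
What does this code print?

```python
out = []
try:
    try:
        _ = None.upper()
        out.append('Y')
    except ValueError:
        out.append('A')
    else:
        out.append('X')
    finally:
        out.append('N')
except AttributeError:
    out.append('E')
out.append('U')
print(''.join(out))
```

Execution trace: 'N' (inner finally) → 'E' (outer except AttributeError) → 'U' (after the try/except). Output: NEU

Answer: NEU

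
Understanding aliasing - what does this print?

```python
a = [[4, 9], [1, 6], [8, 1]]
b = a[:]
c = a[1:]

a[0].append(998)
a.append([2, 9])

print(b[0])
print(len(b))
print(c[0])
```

Key concept: slice with nested mutation.
Step by step:
`a = [[4, 9], [1, 6], [8, 1]]` → a = [[4, 9], [1, 6], [8, 1]]
`b = a[:]` → b = [[4, 9], [1, 6], [8, 1]]
`c = a[1:]` → c = [[1, 6], [8, 1]]
`a[0].append(998)` → a = [[4, 9, 998], [1, 6], [8, 1]]; b = [[4, 9, 998], [1, 6], [8, 1]]
`a.append([2, 9])` → a = [[4, 9, 998], [1, 6], [8, 1], [2, 9]]
`print(b[0])` → prints [4, 9, 998]
`print(len(b))` → prints 3
`print(c[0])` → prints [1, 6]

Answer:
[4, 9, 998]
3
[1, 6]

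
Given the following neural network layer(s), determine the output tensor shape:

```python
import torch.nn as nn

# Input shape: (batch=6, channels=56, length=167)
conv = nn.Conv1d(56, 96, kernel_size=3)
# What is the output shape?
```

Input: (6, 56, 167) -> Output: (6, 96, 165)

Answer: (6, 96, 165)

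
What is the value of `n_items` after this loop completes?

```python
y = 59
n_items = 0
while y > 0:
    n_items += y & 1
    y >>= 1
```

Count set bits in 59 (binary: 0b111011)
`n_items` takes the values: 0 → 1 → 2 → 3 → 4 → 5

Answer: 5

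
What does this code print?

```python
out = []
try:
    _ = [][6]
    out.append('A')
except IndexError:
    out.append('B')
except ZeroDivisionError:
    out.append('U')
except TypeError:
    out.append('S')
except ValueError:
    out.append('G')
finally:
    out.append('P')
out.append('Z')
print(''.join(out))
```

Execution trace: 'B' (except IndexError) → 'P' (finally) → 'Z' (after the try/except). Output: BPZ

Answer: BPZ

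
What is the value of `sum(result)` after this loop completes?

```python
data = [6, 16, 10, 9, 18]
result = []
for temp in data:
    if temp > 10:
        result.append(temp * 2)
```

Sum of doubled values > 10
`result` takes the values: [] → [32] → [32, 36]
So `sum(result)` = 68

Answer: 68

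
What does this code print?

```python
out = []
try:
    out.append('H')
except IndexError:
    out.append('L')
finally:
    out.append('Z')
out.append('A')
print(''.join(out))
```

Execution trace: 'H' (try body, no exception) → 'Z' (finally) → 'A' (after the try/except). Output: HZA

Answer: HZA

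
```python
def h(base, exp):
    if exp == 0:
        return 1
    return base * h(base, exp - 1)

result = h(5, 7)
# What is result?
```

h(5, 7) = 5 * 5 * 5 * 5 * 5 * 5 * 5 = 78125

Answer: 78125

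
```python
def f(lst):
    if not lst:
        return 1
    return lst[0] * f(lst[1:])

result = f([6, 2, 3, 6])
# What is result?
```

Product over [6, 2, 3, 6] = 6 * 2 * 3 * 6 = 216

Answer: 216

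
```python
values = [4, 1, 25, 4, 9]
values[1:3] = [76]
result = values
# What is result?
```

Trace:
`values = [4, 1, 25, 4, 9]` → values = [4, 1, 25, 4, 9]
`values[1:3] = [76]` → values = [4, 76, 4, 9]
`result = values` → result = [4, 76, 4, 9]
So result = [4, 76, 4, 9]

Answer: [4, 76, 4, 9]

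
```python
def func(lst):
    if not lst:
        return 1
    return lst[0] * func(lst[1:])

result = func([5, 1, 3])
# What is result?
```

Product over [5, 1, 3] = 5 * 1 * 3 = 15

Answer: 15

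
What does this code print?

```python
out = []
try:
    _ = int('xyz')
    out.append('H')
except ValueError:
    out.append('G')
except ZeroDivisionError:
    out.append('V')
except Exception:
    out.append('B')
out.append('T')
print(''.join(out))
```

Execution trace: 'G' (except ValueError) → 'T' (after the try/except). Output: GT

Answer: GT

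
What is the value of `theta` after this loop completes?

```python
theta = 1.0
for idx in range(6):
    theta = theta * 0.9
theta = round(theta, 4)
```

Exponential decay: 1.0 * 0.9^6
`theta` takes the values: 1.0 → 0.9 → 0.81 → 0.729 → 0.6561 → 0.59049 → 0.531441 → 0.5314

Answer: 0.5314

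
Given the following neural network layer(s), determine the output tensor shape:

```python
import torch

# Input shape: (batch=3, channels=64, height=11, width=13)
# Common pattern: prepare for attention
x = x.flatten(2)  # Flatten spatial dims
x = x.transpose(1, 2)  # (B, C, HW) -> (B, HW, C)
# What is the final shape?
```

Input: (3, 64, 11, 13) -> after flatten(2): (3, 64, 143) -> Output: (3, 143, 64)

Answer: (3, 143, 64)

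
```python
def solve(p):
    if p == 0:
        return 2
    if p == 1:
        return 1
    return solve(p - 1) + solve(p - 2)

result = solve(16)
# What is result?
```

Build up from base cases: solve(0)=2, solve(1)=1, solve(2)=3, solve(3)=4, solve(4)=7, solve(5)=11, solve(6)=18, ..., solve(16)=2207

Answer: 2207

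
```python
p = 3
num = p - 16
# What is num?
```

Trace:
`p = 3` → p = 3
`num = p - 16` → num = -13
So num = -13

Answer: -13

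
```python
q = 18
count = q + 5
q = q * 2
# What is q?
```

Trace:
`q = 18` → q = 18
`count = q + 5` → count = 23
`q = q * 2` → q = 36
So q = 36

Answer: 36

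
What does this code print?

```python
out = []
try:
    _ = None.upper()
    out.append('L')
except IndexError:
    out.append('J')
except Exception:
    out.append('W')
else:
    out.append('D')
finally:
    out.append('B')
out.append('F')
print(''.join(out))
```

Execution trace: 'W' (except Exception) → 'B' (finally) → 'F' (after the try/except). Output: WBF

Answer: WBF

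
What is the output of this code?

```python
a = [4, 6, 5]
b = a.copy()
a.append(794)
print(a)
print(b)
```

Key concept: list.copy() creates independent copy.
Step by step:
`a = [4, 6, 5]` → a = [4, 6, 5]
`b = a.copy()` → b = [4, 6, 5]
`a.append(794)` → a = [4, 6, 5, 794]
`print(a)` → prints [4, 6, 5, 794]
`print(b)` → prints [4, 6, 5]

Answer:
[4, 6, 5, 794]
[4, 6, 5]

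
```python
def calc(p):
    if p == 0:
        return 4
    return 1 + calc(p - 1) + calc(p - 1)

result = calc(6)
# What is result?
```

calc(p) = 1 + 2·calc(p-1), calc(0)=4. Closed form: (4+1)·2^6 - 1 = 319.

Answer: 319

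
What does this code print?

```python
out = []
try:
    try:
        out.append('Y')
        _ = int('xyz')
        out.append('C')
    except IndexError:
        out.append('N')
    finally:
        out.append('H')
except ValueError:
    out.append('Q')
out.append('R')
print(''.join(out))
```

Execution trace: 'Y' (try body) → 'H' (finally) → 'Q' (outer except ValueError) → 'R' (after the try/except). Output: YHQR

Answer: YHQR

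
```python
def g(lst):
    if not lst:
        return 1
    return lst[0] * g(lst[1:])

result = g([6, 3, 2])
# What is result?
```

Product over [6, 3, 2] = 6 * 3 * 2 = 36

Answer: 36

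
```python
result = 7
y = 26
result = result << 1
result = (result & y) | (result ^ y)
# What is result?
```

Trace:
`result = 7` → result = 7
`y = 26` → y = 26
`result = result << 1` → result = 14
`result = (result & y) | (result ^ y)` → result = 30
So result = 30

Answer: 30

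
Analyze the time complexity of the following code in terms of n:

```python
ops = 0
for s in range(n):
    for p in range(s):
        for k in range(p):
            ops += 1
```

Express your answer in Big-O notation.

Each loop level contributes: n × n × n. Multiplying the contributions gives O(n^3).

Answer: O(n^3)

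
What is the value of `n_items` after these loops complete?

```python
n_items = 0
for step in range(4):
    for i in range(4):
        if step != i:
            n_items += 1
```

4² - 4 (exclude diagonal)
`n_items` takes the values: 0 → 1 → 2 → 3 → 4 → 5 → 6 → 7 → 8 → 9 → 10 → 11 → 12

Answer: 12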